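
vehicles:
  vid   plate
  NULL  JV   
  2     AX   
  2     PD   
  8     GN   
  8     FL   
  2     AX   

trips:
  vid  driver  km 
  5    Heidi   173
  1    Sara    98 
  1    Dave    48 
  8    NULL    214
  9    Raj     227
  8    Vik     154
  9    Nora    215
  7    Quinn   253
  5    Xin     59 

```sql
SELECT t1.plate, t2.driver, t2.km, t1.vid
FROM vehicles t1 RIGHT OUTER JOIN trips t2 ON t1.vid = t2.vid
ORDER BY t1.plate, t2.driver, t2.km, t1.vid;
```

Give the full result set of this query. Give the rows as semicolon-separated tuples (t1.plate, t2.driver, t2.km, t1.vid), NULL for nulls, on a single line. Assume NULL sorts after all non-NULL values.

RIGHT JOIN keeps every row from `trips`; unmatched rows get NULL for `vehicles`'s columns.
Matching on t1.vid = t2.vid. A NULL in a compared column never satisfies the condition.
Matched pairs: 4; unmatched t2 rows kept: 7.

(FL, Vik, 154, 8); (FL, NULL, 214, 8); (GN, Vik, 154, 8); (GN, NULL, 214, 8); (NULL, Dave, 48, NULL); (NULL, Heidi, 173, NULL); (NULL, Nora, 215, NULL); (NULL, Quinn, 253, NULL); (NULL, Raj, 227, NULL); (NULL, Sara, 98, NULL); (NULL, Xin, 59, NULL)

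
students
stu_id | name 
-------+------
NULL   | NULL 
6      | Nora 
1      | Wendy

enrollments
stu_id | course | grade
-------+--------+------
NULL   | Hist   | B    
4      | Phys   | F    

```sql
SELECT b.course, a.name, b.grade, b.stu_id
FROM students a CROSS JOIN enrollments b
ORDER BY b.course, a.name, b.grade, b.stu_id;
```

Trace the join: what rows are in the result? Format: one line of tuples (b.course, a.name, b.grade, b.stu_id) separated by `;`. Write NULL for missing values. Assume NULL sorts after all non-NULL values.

(Hist, Nora, B, NULL); (Hist, Wendy, B, NULL); (Hist, NULL, B, NULL); (Phys, Nora, F, 4); (Phys, Wendy, F, 4); (Phys, NULL, F, 4)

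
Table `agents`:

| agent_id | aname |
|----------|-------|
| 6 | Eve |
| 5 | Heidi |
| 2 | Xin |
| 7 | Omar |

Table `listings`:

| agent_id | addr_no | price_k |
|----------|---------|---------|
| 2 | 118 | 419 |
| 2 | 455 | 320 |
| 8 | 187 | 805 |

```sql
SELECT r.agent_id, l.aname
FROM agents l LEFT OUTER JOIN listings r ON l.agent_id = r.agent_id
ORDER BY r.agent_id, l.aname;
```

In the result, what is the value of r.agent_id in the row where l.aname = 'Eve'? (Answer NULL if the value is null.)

LEFT JOIN keeps every row from `agents`; unmatched rows get NULL for `listings`'s columns.
Matching on l.agent_id = r.agent_id.
Matched pairs: 2; unmatched l rows kept: 3.

NULL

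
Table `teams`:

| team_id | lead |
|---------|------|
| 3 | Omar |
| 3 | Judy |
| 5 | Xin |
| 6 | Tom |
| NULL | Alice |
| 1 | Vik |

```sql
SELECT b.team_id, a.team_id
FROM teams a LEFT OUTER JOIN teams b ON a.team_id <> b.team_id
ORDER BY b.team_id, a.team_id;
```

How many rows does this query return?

LEFT JOIN keeps every row from `teams a`; unmatched rows get NULL for `teams b`'s columns.
Matching on a.team_id <> b.team_id. A NULL in a compared column never satisfies the condition.
- a (team_id=3) pairs with 3 row(s) of b.
- a (team_id=3) pairs with 3 row(s) of b.
- a (team_id=5) pairs with 4 row(s) of b.
- a (team_id=6) pairs with 4 row(s) of b.
- a (team_id=NULL) has no partner → padded with NULL.
- a (team_id=1) pairs with 4 row(s) of b.
Total: 18 matched + 1 padded = 19 rows.

19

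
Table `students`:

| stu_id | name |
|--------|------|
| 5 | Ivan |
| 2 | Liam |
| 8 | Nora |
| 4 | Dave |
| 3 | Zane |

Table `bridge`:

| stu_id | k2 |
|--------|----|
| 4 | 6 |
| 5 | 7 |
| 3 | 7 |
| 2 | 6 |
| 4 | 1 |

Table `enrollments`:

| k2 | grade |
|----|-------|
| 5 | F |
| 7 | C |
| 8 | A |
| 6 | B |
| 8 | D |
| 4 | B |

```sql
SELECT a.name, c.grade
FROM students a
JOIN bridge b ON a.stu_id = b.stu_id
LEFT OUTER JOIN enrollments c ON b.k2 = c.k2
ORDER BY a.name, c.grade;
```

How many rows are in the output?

Step 1 — a INNER JOIN b on stu_id → 5 row(s).
Then LEFT JOIN `enrollments c` on k2: each of those 5 rows is kept; rows whose b.k2 has no match in c get NULL for c's columns.
Result: 5 row(s).

5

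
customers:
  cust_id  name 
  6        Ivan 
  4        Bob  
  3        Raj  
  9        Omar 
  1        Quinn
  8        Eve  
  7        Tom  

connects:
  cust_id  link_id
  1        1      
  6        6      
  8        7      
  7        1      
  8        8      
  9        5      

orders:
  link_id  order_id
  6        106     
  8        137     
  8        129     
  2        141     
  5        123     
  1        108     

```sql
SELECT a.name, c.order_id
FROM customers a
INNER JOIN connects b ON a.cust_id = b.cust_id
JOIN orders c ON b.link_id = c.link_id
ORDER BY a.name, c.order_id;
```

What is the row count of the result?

6

Joins associate left-to-right: customers INNER JOIN connects on cust_id gives 6 intermediate row(s).
Then INNER JOIN `orders c` on link_id: keep only rows whose b.link_id appears in c.
Result: 6 row(s).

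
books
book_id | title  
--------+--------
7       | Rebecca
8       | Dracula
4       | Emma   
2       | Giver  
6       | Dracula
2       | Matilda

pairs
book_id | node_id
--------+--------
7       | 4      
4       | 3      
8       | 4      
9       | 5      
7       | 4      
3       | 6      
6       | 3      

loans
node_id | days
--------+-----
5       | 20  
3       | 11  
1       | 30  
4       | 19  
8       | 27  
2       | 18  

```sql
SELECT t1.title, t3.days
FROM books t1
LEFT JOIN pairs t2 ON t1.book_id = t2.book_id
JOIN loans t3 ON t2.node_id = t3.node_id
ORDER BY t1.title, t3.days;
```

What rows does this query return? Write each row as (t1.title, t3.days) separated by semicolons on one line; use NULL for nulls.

Joins associate left-to-right: books LEFT JOIN pairs on book_id gives 7 intermediate row(s).
Then INNER JOIN `loans t3` on node_id: keep only rows whose t2.node_id appears in t3.

(Dracula, 11); (Dracula, 19); (Emma, 11); (Rebecca, 19); (Rebecca, 19)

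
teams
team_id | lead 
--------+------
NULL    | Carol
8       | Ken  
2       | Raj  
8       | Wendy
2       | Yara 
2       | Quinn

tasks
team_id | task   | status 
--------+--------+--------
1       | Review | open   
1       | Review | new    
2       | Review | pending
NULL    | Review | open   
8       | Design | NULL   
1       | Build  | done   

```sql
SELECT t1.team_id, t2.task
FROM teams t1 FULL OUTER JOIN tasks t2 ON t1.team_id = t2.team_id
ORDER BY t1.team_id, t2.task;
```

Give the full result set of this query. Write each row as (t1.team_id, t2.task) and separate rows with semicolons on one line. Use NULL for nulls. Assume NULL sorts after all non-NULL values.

(2, Review); (2, Review); (2, Review); (8, Design); (8, Design); (NULL, Build); (NULL, Review); (NULL, Review); (NULL, Review); (NULL, NULL)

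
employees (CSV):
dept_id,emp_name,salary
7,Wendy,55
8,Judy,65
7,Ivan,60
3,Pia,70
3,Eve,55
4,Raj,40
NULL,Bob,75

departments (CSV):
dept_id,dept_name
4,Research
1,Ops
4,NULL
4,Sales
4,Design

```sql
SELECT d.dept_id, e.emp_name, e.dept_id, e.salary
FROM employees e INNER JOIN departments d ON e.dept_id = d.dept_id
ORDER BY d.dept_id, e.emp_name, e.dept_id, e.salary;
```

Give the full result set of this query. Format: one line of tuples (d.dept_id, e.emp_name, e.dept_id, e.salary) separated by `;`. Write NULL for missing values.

(4, Raj, 4, 40); (4, Raj, 4, 40); (4, Raj, 4, 40); (4, Raj, 4, 40)

INNER JOIN keeps only pairs where the ON condition holds.
Matching on e.dept_id = d.dept_id. A NULL in a compared column never satisfies the condition.
- e row (dept_id=7): no match → dropped.
- e row (dept_id=8): no match → dropped.
- e row (dept_id=7): no match → dropped.
- e row (dept_id=3): no match → dropped.
- e row (dept_id=3): no match → dropped.
- e row (dept_id=4): matches 4 d row(s) → 4 output row(s).
- e row (dept_id=NULL): no match → dropped.
After projecting and ordering:
d.dept_id | e.emp_name | e.dept_id | e.salary
4 | Raj | 4 | 40
4 | Raj | 4 | 40
4 | Raj | 4 | 40
4 | Raj | 4 | 40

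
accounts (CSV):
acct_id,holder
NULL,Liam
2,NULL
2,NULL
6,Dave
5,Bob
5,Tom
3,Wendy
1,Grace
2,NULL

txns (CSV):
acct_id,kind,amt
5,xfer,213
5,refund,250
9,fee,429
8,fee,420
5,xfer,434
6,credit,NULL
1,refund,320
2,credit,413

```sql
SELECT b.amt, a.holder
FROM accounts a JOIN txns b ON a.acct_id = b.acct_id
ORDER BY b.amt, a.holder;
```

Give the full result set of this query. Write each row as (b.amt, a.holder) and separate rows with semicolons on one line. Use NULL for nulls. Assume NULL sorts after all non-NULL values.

INNER JOIN keeps only pairs where the ON condition holds.
Matching on a.acct_id = b.acct_id. A NULL in a compared column never satisfies the condition.
- a[0] acct_id=NULL → no match; dropped.
- a[1] acct_id=2 → 1 match(es) in b → 1 row(s).
- a[2] acct_id=2 → 1 match(es) in b → 1 row(s).
- a[3] acct_id=6 → 1 match(es) in b → 1 row(s).
- a[4] acct_id=5 → 3 match(es) in b → 3 row(s).
- a[5] acct_id=5 → 3 match(es) in b → 3 row(s).
- a[6] acct_id=3 → no match; dropped.
- a[7] acct_id=1 → 1 match(es) in b → 1 row(s).
- a[8] acct_id=2 → 1 match(es) in b → 1 row(s).

(213, Bob); (213, Tom); (250, Bob); (250, Tom); (320, Grace); (413, NULL); (413, NULL); (413, NULL); (434, Bob); (434, Tom); (NULL, Dave)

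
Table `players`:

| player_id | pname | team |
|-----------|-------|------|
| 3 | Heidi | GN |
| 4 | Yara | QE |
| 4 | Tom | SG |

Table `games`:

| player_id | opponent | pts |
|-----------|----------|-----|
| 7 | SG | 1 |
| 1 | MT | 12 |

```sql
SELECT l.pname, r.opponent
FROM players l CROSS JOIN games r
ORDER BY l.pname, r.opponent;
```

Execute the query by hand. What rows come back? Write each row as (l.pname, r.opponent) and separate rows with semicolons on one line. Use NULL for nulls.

(Heidi, MT); (Heidi, SG); (Tom, MT); (Tom, SG); (Yara, MT); (Yara, SG)

CROSS JOIN pairs every row of `players` with every row of `games`: 3 × 2 = 6 rows.
After projecting and ordering:
l.pname | r.opponent
Heidi | MT
Heidi | SG
Tom | MT
Tom | SG
Yara | MT
Yara | SG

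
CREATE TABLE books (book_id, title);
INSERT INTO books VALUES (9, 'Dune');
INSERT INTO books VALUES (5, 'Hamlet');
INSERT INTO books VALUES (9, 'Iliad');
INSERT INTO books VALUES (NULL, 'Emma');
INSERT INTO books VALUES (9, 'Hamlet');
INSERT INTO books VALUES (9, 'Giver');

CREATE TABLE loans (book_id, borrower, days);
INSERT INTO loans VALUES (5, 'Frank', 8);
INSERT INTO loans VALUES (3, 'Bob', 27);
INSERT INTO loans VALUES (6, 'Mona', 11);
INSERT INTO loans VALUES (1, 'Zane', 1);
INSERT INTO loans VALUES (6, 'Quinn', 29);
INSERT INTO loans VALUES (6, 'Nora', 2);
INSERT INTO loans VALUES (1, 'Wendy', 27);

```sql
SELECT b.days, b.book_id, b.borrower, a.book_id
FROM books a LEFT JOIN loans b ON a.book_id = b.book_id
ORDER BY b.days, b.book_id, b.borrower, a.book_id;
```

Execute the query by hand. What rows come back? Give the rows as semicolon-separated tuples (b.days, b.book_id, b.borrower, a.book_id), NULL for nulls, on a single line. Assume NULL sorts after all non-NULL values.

(8, 5, Frank, 5); (NULL, NULL, NULL, 9); (NULL, NULL, NULL, 9); (NULL, NULL, NULL, 9); (NULL, NULL, NULL, 9); (NULL, NULL, NULL, NULL)

LEFT JOIN keeps every row from `books`; unmatched rows get NULL for `loans`'s columns.
Matching on a.book_id = b.book_id. A NULL in a compared column never satisfies the condition.
Matched pairs: 1; unmatched a rows kept: 5.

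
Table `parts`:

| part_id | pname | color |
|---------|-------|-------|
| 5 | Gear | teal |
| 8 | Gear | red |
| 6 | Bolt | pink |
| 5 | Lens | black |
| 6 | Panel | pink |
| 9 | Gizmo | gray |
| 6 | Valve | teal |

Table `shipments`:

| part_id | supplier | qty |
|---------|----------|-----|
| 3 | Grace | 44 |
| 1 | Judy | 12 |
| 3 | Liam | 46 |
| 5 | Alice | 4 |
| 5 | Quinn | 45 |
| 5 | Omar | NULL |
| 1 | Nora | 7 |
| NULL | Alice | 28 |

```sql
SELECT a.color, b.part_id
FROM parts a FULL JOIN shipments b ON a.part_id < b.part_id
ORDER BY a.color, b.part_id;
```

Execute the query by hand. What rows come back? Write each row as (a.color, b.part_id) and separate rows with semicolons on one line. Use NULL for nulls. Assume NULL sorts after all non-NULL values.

FULL OUTER JOIN keeps every row from both sides; unmatched rows get NULL for the other side's columns.
Matching on a.part_id < b.part_id. A NULL in a compared column never satisfies the condition.
Matched pairs: 0; unmatched a rows kept: 7; unmatched b rows kept: 8.

(black, NULL); (gray, NULL); (pink, NULL); (pink, NULL); (red, NULL); (teal, NULL); (teal, NULL); (NULL, 1); (NULL, 1); (NULL, 3); (NULL, 3); (NULL, 5); (NULL, 5); (NULL, 5); (NULL, NULL)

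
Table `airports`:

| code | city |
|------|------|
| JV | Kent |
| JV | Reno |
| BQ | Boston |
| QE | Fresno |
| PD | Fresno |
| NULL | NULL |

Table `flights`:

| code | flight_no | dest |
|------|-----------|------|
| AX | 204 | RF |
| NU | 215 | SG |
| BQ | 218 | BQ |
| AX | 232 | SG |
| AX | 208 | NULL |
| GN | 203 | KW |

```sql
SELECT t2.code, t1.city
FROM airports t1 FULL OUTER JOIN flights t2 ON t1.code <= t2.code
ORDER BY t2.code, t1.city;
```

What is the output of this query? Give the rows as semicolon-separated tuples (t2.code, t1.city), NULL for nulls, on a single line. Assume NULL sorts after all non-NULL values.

FULL OUTER JOIN keeps every row from both sides; unmatched rows get NULL for the other side's columns.
Matching on t1.code <= t2.code. A NULL in a compared column never satisfies the condition.
- t1 (code=JV) pairs with 1 row(s) of t2.
- t1 (code=JV) pairs with 1 row(s) of t2.
- t1 (code=BQ) pairs with 3 row(s) of t2.
- t1 (code=QE) has no partner → padded with NULL.
- t1 (code=PD) has no partner → padded with NULL.
- t1 (code=NULL) has no partner → padded with NULL.
- plus 3 unmatched t2 row(s), each kept with NULL t1 columns.

(AX, NULL); (AX, NULL); (AX, NULL); (BQ, Boston); (GN, Boston); (NU, Boston); (NU, Kent); (NU, Reno); (NULL, Fresno); (NULL, Fresno); (NULL, NULL)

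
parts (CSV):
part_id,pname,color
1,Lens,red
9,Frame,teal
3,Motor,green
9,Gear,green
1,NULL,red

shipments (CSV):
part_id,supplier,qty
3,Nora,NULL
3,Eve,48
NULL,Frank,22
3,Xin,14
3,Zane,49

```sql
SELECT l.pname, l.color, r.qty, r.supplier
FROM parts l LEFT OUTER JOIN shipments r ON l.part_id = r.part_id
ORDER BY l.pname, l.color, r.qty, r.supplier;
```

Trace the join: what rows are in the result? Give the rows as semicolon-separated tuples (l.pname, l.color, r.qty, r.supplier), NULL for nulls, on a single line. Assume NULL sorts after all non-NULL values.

(Frame, teal, NULL, NULL); (Gear, green, NULL, NULL); (Lens, red, NULL, NULL); (Motor, green, 14, Xin); (Motor, green, 48, Eve); (Motor, green, 49, Zane); (Motor, green, NULL, Nora); (NULL, red, NULL, NULL)

LEFT JOIN keeps every row from `parts`; unmatched rows get NULL for `shipments`'s columns.
Matching on l.part_id = r.part_id. A NULL in a compared column never satisfies the condition.
- part_id=1: no r row matches, row kept with r columns NULL.
- part_id=9: no r row matches, row kept with r columns NULL.
- part_id=3: 4 matching r row(s), so 4 row(s) emitted.
- part_id=9: no r row matches, row kept with r columns NULL.
- part_id=1: no r row matches, row kept with r columns NULL.
After projecting and ordering:
l.pname | l.color | r.qty | r.supplier
Frame | teal | NULL | NULL
Gear | green | NULL | NULL
Lens | red | NULL | NULL
Motor | green | 14 | Xin
Motor | green | 48 | Eve
Motor | green | 49 | Zane
Motor | green | NULL | Nora
NULL | red | NULL | NULL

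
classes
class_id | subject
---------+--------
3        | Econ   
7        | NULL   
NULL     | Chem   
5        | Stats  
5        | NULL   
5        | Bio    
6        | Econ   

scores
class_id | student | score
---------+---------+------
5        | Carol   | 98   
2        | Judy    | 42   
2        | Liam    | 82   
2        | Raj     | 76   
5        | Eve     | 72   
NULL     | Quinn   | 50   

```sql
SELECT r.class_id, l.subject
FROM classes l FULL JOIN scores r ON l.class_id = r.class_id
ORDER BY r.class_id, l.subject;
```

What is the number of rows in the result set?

FULL OUTER JOIN keeps every row from both sides; unmatched rows get NULL for the other side's columns.
Matching on l.class_id = r.class_id. A NULL in a compared column never satisfies the condition.
- l[0] class_id=3 → no match; kept with NULLs on the r side.
- l[1] class_id=7 → no match; kept with NULLs on the r side.
- l[2] class_id=NULL → no match; kept with NULLs on the r side.
- l[3] class_id=5 → 2 match(es) in r → 2 row(s).
- l[4] class_id=5 → 2 match(es) in r → 2 row(s).
- l[5] class_id=5 → 2 match(es) in r → 2 row(s).
- l[6] class_id=6 → no match; kept with NULLs on the r side.
- 4 row(s) from r found no l partner → padded with NULL.
Total: 6 matched + 8 padded = 14 rows.

14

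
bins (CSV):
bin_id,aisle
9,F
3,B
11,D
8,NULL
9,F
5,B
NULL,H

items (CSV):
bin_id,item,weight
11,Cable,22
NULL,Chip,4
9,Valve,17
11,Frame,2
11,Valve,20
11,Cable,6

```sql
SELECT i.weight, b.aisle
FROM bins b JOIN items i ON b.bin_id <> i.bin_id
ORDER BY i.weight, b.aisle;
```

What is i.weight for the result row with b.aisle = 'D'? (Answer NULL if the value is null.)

INNER JOIN keeps only pairs where the ON condition holds.
Matching on b.bin_id <> i.bin_id. A NULL in a compared column never satisfies the condition.
Matched pairs: 24.

17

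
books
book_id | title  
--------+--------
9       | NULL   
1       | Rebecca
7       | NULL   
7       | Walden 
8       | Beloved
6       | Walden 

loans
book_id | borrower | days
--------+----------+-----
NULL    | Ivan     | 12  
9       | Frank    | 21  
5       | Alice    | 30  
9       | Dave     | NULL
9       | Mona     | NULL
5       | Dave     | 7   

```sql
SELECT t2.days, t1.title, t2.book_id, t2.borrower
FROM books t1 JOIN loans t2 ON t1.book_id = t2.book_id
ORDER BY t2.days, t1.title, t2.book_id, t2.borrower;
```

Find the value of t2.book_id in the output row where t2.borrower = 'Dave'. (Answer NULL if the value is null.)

9

INNER JOIN keeps only pairs where the ON condition holds.
Matching on t1.book_id = t2.book_id. A NULL in a compared column never satisfies the condition.
Matched pairs: 3.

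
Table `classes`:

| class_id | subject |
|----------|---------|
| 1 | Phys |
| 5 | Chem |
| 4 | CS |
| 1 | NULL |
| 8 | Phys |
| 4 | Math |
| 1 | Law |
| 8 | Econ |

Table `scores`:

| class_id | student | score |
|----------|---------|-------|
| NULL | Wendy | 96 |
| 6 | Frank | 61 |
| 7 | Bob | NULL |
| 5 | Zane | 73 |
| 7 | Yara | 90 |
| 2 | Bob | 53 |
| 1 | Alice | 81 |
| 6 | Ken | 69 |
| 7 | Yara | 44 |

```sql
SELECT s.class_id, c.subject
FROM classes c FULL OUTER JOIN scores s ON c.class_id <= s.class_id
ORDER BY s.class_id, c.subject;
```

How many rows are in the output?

45

FULL OUTER JOIN keeps every row from both sides; unmatched rows get NULL for the other side's columns.
Matching on c.class_id <= s.class_id. A NULL in a compared column never satisfies the condition.
- c row (class_id=1): matches 8 s row(s) → 8 output row(s).
- c row (class_id=5): matches 6 s row(s) → 6 output row(s).
- c row (class_id=4): matches 6 s row(s) → 6 output row(s).
- c row (class_id=1): matches 8 s row(s) → 8 output row(s).
- c row (class_id=8): no match → kept, s columns NULL.
- c row (class_id=4): matches 6 s row(s) → 6 output row(s).
- c row (class_id=1): matches 8 s row(s) → 8 output row(s).
- c row (class_id=8): no match → kept, s columns NULL.
- 1 row(s) from s found no c partner → padded with NULL.
Total: 42 matched + 3 padded = 45 rows.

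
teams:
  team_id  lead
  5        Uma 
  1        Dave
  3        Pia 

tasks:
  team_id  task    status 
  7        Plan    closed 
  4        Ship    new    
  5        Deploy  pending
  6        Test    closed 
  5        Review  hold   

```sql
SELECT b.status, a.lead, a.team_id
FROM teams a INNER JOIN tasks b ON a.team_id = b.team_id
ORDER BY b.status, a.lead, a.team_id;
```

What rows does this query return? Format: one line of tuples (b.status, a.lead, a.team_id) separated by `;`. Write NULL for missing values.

INNER JOIN keeps only pairs where the ON condition holds.
Matching on a.team_id = b.team_id.
Matched pairs: 2.

(hold, Uma, 5); (pending, Uma, 5)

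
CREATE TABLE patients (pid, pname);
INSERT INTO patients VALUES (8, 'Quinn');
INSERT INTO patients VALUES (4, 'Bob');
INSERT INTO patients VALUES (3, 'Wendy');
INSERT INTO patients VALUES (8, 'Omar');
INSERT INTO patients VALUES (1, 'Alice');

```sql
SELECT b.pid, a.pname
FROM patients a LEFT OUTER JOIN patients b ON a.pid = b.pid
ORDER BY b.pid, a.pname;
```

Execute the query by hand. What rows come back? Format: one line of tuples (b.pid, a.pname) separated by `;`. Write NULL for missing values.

LEFT JOIN keeps every row from `patients a`; unmatched rows get NULL for `patients b`'s columns.
Matching on a.pid = b.pid.
Matched pairs: 7; unmatched a rows kept: 0.

(1, Alice); (3, Wendy); (4, Bob); (8, Omar); (8, Omar); (8, Quinn); (8, Quinn)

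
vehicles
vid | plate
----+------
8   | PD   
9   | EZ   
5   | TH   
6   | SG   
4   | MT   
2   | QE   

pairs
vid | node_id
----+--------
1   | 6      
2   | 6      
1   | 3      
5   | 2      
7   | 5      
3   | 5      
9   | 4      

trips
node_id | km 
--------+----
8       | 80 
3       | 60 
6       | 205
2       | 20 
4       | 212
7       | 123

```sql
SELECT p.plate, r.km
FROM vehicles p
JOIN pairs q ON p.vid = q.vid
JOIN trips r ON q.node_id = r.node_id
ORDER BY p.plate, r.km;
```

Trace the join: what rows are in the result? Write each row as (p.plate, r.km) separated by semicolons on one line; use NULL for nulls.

Joins associate left-to-right: vehicles INNER JOIN pairs on vid gives 3 intermediate row(s).
Then INNER JOIN `trips r` on node_id: keep only rows whose q.node_id appears in r.

(EZ, 212); (QE, 205); (TH, 20)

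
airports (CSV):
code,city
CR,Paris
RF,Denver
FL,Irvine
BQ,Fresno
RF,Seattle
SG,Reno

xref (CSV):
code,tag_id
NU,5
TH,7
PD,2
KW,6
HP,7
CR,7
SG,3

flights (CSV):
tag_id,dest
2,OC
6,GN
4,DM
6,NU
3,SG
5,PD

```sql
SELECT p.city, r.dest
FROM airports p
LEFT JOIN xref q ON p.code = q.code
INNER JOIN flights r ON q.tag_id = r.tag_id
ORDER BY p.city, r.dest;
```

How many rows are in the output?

1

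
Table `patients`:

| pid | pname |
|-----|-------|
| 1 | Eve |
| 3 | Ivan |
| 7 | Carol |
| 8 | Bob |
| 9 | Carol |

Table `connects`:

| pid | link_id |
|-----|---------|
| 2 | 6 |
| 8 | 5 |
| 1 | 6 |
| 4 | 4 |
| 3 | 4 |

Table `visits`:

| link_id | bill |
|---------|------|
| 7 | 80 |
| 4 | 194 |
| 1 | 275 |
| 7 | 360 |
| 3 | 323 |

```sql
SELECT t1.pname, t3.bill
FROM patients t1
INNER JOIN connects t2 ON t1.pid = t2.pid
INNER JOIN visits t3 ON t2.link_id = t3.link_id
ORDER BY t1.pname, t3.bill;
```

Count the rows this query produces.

1

Step 1 — t1 INNER JOIN t2 on pid → 3 row(s).
Then INNER JOIN `visits t3` on link_id: keep only rows whose t2.link_id appears in t3.
Result: 1 row(s).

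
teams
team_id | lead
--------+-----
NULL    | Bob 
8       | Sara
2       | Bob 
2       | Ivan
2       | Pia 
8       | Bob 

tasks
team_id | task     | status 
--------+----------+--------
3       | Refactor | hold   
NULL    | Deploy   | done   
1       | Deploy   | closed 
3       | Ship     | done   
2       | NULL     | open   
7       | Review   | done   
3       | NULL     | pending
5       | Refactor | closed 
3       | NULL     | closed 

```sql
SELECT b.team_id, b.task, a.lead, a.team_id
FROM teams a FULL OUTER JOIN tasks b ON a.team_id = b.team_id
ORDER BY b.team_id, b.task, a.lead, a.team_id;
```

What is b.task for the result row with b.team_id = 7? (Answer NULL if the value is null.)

FULL OUTER JOIN keeps every row from both sides; unmatched rows get NULL for the other side's columns.
Matching on a.team_id = b.team_id. A NULL in a compared column never satisfies the condition.
Matched pairs: 3; unmatched a rows kept: 3; unmatched b rows kept: 8.

Review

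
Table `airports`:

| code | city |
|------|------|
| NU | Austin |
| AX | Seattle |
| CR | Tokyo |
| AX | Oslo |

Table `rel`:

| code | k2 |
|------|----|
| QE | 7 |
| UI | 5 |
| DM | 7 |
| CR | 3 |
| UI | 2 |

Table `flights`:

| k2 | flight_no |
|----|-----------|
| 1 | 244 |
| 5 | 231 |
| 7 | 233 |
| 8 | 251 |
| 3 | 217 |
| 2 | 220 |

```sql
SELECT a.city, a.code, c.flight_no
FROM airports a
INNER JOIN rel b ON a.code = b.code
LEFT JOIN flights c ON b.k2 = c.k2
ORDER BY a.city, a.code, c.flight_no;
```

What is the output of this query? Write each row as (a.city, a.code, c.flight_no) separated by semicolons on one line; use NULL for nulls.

(Tokyo, CR, 217)

Evaluate left to right. First `airports a INNER JOIN rel b` on code: 1 row(s).
Then LEFT JOIN `flights c` on k2: each of those 1 rows is kept; rows whose b.k2 has no match in c get NULL for c's columns.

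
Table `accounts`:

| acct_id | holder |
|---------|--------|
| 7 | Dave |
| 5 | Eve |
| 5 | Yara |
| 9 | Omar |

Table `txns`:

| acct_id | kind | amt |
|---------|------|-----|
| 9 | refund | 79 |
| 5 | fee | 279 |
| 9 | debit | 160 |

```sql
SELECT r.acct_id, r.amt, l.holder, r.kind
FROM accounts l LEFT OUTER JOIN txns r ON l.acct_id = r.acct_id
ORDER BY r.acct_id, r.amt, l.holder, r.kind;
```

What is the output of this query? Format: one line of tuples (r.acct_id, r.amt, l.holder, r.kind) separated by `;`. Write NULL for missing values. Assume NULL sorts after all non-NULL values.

LEFT JOIN keeps every row from `accounts`; unmatched rows get NULL for `txns`'s columns.
Matching on l.acct_id = r.acct_id.
Matched pairs: 4; unmatched l rows kept: 1.

(5, 279, Eve, fee); (5, 279, Yara, fee); (9, 79, Omar, refund); (9, 160, Omar, debit); (NULL, NULL, Dave, NULL)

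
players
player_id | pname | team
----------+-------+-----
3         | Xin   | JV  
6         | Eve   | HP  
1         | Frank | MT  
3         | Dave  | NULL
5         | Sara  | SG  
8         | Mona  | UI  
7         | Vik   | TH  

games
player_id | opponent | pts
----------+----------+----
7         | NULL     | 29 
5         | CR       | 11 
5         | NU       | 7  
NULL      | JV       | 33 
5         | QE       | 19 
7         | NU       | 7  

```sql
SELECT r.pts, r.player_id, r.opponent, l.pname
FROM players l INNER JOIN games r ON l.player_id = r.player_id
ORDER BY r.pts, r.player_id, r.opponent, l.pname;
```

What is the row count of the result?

5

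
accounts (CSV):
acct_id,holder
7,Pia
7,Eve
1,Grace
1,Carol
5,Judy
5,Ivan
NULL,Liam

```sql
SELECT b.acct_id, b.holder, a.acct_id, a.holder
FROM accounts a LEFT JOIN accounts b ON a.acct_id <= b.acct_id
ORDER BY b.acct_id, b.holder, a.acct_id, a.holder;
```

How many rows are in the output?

25

LEFT JOIN keeps every row from `accounts a`; unmatched rows get NULL for `accounts b`'s columns.
Matching on a.acct_id <= b.acct_id. A NULL in a compared column never satisfies the condition.
Matched pairs: 24; unmatched a rows kept: 1.
Total: 24 matched + 1 padded = 25 rows.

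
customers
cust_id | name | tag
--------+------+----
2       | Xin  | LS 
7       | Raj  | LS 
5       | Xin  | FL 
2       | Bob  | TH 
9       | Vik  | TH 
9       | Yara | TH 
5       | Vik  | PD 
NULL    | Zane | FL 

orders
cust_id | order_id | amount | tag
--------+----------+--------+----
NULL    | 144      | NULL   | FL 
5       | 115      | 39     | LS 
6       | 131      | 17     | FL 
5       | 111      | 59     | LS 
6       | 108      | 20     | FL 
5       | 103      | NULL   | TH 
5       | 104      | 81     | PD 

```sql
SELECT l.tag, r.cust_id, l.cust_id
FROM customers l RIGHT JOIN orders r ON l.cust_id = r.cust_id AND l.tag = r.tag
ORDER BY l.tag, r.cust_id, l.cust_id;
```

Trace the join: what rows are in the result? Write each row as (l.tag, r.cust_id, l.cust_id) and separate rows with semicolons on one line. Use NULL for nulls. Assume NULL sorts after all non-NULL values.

RIGHT JOIN keeps every row from `orders`; unmatched rows get NULL for `customers`'s columns.
Matching on l.cust_id = r.cust_id AND l.tag = r.tag. A NULL in a compared column never satisfies the condition.
- l[0] cust_id=2, tag=LS → no match.
- l[1] cust_id=7, tag=LS → no match.
- l[2] cust_id=5, tag=FL → no match.
- l[3] cust_id=2, tag=TH → no match.
- l[4] cust_id=9, tag=TH → no match.
- l[5] cust_id=9, tag=TH → no match.
- l[6] cust_id=5, tag=PD → 1 match(es) in r → 1 row(s).
- l[7] cust_id=NULL, tag=FL → no match.
- plus 6 unmatched r row(s), each kept with NULL l columns.
After projecting and ordering:
l.tag | r.cust_id | l.cust_id
PD | 5 | 5
NULL | 5 | NULL
NULL | 5 | NULL
NULL | 5 | NULL
NULL | 6 | NULL
NULL | 6 | NULL
NULL | NULL | NULL

(PD, 5, 5); (NULL, 5, NULL); (NULL, 5, NULL); (NULL, 5, NULL); (NULL, 6, NULL); (NULL, 6, NULL); (NULL, NULL, NULL)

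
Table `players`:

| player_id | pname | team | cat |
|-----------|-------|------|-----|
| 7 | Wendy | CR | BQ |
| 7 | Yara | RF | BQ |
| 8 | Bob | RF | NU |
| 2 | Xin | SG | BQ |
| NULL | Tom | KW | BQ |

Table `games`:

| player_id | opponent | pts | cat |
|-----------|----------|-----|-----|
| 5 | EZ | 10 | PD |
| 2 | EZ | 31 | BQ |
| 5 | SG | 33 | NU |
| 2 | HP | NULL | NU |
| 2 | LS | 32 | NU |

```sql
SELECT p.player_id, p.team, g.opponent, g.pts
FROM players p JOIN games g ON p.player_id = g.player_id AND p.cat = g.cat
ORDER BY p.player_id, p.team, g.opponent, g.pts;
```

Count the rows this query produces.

1

INNER JOIN keeps only pairs where the ON condition holds.
Matching on p.player_id = g.player_id AND p.cat = g.cat. A NULL in a compared column never satisfies the condition.
- p row (player_id=7, cat=BQ): no match → dropped.
- p row (player_id=7, cat=BQ): no match → dropped.
- p row (player_id=8, cat=NU): no match → dropped.
- p row (player_id=2, cat=BQ): matches 1 g row(s) → 1 output row(s).
- p row (player_id=NULL, cat=BQ): no match → dropped.
Total: 1 rows.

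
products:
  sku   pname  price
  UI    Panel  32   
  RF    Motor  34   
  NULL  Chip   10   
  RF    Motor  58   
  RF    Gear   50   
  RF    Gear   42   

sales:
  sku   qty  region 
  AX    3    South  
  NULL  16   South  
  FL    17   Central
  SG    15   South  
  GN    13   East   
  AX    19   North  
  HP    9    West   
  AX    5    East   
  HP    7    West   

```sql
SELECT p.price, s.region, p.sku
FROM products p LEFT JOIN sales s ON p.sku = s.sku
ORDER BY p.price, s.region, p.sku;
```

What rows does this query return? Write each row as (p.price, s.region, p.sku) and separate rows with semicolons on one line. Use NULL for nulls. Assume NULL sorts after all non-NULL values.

LEFT JOIN keeps every row from `products`; unmatched rows get NULL for `sales`'s columns.
Matching on p.sku = s.sku. A NULL in a compared column never satisfies the condition.
- p row (sku=UI): no match → kept, s columns NULL.
- p row (sku=RF): no match → kept, s columns NULL.
- p row (sku=NULL): no match → kept, s columns NULL.
- p row (sku=RF): no match → kept, s columns NULL.
- p row (sku=RF): no match → kept, s columns NULL.
- p row (sku=RF): no match → kept, s columns NULL.
After projecting and ordering:
p.price | s.region | p.sku
10 | NULL | NULL
32 | NULL | UI
34 | NULL | RF
42 | NULL | RF
50 | NULL | RF
58 | NULL | RF

(10, NULL, NULL); (32, NULL, UI); (34, NULL, RF); (42, NULL, RF); (50, NULL, RF); (58, NULL, RF)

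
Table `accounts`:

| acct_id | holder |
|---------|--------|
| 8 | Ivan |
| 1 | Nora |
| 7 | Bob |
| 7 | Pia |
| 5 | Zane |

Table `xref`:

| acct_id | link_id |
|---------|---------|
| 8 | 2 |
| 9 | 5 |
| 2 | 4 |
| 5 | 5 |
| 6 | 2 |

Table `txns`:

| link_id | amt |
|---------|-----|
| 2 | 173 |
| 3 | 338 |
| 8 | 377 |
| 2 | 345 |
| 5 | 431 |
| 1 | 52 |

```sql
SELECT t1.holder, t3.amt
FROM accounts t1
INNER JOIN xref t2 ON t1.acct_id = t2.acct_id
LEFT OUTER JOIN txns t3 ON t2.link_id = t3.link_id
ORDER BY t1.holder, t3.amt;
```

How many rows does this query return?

3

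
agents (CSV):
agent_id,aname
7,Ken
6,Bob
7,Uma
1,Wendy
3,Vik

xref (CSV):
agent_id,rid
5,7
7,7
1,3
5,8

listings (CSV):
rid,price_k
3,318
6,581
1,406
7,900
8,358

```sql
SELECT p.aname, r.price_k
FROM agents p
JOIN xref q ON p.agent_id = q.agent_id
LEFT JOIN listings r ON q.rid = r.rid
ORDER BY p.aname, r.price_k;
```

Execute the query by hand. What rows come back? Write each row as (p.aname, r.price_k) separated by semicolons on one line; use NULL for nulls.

(Ken, 900); (Uma, 900); (Wendy, 318)

Step 1 — p INNER JOIN q on agent_id → 3 row(s).
Then LEFT JOIN `listings r` on rid: each of those 3 rows is kept; rows whose q.rid has no match in r get NULL for r's columns.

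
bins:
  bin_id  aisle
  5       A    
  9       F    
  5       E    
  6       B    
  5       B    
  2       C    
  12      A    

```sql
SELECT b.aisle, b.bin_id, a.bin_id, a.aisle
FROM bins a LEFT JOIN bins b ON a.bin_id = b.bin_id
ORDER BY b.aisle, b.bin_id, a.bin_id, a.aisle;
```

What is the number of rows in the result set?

LEFT JOIN keeps every row from `bins a`; unmatched rows get NULL for `bins b`'s columns.
Matching on a.bin_id = b.bin_id.
- a (bin_id=5) pairs with 3 row(s) of b.
- a (bin_id=9) pairs with 1 row(s) of b.
- a (bin_id=5) pairs with 3 row(s) of b.
- a (bin_id=6) pairs with 1 row(s) of b.
- a (bin_id=5) pairs with 3 row(s) of b.
- a (bin_id=2) pairs with 1 row(s) of b.
- a (bin_id=12) pairs with 1 row(s) of b.
Total: 13 rows.

13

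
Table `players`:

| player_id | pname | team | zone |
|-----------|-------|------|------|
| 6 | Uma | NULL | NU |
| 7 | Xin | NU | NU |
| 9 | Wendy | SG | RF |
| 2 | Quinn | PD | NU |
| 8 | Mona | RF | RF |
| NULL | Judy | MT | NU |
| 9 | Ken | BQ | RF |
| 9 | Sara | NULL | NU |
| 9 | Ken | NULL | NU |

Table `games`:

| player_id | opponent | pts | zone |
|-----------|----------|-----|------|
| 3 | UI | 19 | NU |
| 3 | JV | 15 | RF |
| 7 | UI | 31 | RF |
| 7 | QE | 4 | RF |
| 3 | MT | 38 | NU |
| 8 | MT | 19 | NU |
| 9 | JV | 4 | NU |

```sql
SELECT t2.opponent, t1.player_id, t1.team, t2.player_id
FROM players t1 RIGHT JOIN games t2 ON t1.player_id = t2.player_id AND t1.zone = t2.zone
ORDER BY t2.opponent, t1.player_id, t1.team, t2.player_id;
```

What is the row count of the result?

8

RIGHT JOIN keeps every row from `games`; unmatched rows get NULL for `players`'s columns.
Matching on t1.player_id = t2.player_id AND t1.zone = t2.zone. A NULL in a compared column never satisfies the condition.
Matched pairs: 2; unmatched t2 rows kept: 6.
Total: 2 matched + 6 padded = 8 rows.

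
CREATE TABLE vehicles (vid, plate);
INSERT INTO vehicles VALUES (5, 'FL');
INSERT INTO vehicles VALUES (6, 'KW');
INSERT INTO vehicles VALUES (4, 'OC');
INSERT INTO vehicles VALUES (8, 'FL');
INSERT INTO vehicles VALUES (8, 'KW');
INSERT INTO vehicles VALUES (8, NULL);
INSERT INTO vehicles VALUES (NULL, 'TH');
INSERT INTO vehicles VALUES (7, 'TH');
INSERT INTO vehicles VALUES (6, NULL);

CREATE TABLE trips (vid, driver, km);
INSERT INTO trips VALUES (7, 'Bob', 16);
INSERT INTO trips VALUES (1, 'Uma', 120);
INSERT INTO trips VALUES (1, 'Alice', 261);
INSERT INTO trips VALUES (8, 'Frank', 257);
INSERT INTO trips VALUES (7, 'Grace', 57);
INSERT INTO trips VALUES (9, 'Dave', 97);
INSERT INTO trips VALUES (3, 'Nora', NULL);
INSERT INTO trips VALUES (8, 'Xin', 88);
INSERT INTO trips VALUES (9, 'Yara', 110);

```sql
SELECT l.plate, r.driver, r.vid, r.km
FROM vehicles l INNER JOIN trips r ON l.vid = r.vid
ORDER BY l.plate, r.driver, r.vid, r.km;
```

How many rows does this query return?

INNER JOIN keeps only pairs where the ON condition holds.
Matching on l.vid = r.vid. A NULL in a compared column never satisfies the condition.
- vid=5: no matching r row, dropped.
- vid=6: no matching r row, dropped.
- vid=4: no matching r row, dropped.
- vid=8: 2 matching r row(s), so 2 row(s) emitted.
- vid=8: 2 matching r row(s), so 2 row(s) emitted.
- vid=8: 2 matching r row(s), so 2 row(s) emitted.
- vid=NULL: no matching r row, dropped.
- vid=7: 2 matching r row(s), so 2 row(s) emitted.
- vid=6: no matching r row, dropped.
Total: 8 rows.

8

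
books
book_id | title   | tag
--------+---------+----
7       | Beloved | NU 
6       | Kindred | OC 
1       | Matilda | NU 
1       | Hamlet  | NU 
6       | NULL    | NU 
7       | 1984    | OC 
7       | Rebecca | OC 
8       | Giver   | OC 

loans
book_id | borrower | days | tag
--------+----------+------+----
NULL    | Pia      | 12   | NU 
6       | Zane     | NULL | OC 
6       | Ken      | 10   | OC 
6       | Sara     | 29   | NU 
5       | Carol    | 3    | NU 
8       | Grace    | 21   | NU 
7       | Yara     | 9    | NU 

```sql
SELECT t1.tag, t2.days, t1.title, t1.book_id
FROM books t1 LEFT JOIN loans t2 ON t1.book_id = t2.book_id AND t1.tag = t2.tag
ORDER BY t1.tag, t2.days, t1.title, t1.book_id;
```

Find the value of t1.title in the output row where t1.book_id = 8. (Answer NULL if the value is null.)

Giver

LEFT JOIN keeps every row from `books`; unmatched rows get NULL for `loans`'s columns.
Matching on t1.book_id = t2.book_id AND t1.tag = t2.tag. A NULL in a compared column never satisfies the condition.
- book_id=7, tag=NU: 1 matching t2 row(s), so 1 row(s) emitted.
- book_id=6, tag=OC: 2 matching t2 row(s), so 2 row(s) emitted.
- book_id=1, tag=NU: no t2 row matches, row kept with t2 columns NULL.
- book_id=1, tag=NU: no t2 row matches, row kept with t2 columns NULL.
- book_id=6, tag=NU: 1 matching t2 row(s), so 1 row(s) emitted.
- book_id=7, tag=OC: no t2 row matches, row kept with t2 columns NULL.
- book_id=7, tag=OC: no t2 row matches, row kept with t2 columns NULL.
- book_id=8, tag=OC: no t2 row matches, row kept with t2 columns NULL.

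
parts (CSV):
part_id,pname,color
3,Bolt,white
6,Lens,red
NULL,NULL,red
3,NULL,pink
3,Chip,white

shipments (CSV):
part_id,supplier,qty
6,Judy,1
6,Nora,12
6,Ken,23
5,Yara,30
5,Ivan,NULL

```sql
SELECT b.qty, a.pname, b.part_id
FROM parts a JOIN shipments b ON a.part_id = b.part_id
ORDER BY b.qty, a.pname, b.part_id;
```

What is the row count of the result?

3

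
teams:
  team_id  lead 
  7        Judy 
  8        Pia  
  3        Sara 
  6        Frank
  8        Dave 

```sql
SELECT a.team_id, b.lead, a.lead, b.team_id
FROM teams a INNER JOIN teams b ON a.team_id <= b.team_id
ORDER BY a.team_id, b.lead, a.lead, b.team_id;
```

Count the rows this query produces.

16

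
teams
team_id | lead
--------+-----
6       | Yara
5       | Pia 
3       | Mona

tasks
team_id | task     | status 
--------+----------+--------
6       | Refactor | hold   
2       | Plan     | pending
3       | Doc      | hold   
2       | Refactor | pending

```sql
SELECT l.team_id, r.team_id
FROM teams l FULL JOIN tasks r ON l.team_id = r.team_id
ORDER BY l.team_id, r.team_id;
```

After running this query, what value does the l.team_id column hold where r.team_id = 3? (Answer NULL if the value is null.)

3

FULL OUTER JOIN keeps every row from both sides; unmatched rows get NULL for the other side's columns.
Matching on l.team_id = r.team_id.
- l (team_id=6) pairs with 1 row(s) of r.
- l (team_id=5) has no partner → padded with NULL.
- l (team_id=3) pairs with 1 row(s) of r.
- 2 row(s) from r found no l partner → padded with NULL.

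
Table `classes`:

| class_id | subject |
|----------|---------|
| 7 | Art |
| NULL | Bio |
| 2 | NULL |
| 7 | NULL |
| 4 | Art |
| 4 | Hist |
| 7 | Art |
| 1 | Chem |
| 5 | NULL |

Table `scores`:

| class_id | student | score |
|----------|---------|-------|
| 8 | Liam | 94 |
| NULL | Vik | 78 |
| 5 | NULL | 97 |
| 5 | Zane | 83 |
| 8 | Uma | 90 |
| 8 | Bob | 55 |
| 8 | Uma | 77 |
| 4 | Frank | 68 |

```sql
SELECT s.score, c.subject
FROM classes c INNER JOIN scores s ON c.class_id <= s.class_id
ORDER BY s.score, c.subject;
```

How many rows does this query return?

INNER JOIN keeps only pairs where the ON condition holds.
Matching on c.class_id <= s.class_id. A NULL in a compared column never satisfies the condition.
Matched pairs: 46.
Total: 46 rows.

46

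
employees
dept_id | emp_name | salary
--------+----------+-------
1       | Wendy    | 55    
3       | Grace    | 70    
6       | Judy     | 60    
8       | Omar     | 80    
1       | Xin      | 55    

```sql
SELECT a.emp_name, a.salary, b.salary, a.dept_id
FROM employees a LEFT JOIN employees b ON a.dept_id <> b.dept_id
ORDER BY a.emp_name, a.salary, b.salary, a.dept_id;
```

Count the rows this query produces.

LEFT JOIN keeps every row from `employees a`; unmatched rows get NULL for `employees b`'s columns.
Matching on a.dept_id <> b.dept_id.
Matched pairs: 18; unmatched a rows kept: 0.
Total: 18 rows.

18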